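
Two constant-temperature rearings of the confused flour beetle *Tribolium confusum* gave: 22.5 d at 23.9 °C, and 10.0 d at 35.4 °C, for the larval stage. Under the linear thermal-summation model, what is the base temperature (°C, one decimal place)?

Linear rate model ⇒ the product D·(T − T_b) is constant across temperatures.
22.5·(23.9 − T_b) = 10.0·(35.4 − T_b)
T_b = (22.5·23.9 − 10.0·35.4) / (22.5 − 10.0) = 183.75 / 12.5 = 14.700 °C ≈ 14.7 °C.

14.7 °C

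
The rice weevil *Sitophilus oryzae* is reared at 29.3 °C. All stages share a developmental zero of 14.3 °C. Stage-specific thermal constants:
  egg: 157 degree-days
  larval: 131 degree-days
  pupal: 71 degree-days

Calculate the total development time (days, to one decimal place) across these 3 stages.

Daily accumulation at 29.3 °C = 29.3 − 14.3 = 15.0 DD/day.
Total K = 157 + 131 + 71 = 359 DD.
Total duration = 359 / 15.0 = 23.933 ≈ 23.9 days.

23.9 days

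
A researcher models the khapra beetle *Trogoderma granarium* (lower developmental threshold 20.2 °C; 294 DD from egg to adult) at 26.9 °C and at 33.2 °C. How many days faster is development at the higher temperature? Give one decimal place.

21.3 days

At 26.9 °C: 294 / (26.9 − 20.2) = 294 / 6.7 = 43.881 d.
At 33.2 °C: 294 / (33.2 − 20.2) = 294 / 13.0 = 22.615 d.
Difference = |43.881 − 22.615| = 21.265 ≈ 21.3 days.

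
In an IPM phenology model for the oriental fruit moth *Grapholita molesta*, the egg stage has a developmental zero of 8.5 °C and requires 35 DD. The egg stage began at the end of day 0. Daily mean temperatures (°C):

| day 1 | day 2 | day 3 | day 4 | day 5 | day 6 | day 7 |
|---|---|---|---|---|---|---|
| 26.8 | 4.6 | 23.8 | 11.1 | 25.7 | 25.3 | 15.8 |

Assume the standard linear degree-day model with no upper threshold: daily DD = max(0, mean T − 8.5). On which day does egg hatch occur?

Daily DD above 8.5 °C: 18.3, 0.0, 15.3, 2.6, 17.2, 16.8, 7.3.
Cumulative: 18.3, 18.3, 33.6, 36.2, 53.4, 70.2, 77.5.
The total first reaches 35 DD on day 4.

day 4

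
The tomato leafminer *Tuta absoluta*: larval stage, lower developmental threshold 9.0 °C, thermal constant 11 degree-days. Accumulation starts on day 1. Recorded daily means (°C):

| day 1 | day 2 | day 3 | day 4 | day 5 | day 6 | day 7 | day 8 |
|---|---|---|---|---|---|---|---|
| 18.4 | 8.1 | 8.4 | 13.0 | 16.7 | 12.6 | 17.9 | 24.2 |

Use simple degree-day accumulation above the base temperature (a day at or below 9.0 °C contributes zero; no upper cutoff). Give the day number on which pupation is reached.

Daily DD above 9.0 °C: 9.4, 0.0, 0.0, 4.0, 7.7, 3.6, 8.9, 15.2.
Cumulative: 9.4, 9.4, 9.4, 13.4, 21.1, 24.7, 33.6, 48.8.
The total first reaches 11 DD on day 4.

day 4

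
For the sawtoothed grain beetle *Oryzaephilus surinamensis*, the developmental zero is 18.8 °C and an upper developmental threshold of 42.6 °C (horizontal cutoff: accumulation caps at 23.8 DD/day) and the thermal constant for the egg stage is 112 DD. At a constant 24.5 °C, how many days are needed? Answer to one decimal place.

Daily accumulation = 24.5 − 18.8 = 5.7 DD/day.
Duration = 112 / 5.7 = 19.649 ≈ 19.6 days.

19.6 days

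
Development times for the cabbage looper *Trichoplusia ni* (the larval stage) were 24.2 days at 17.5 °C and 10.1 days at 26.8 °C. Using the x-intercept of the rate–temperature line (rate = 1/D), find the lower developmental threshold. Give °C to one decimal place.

Linear rate model ⇒ the product D·(T − T_b) is constant across temperatures.
24.2·(17.5 − T_b) = 10.1·(26.8 − T_b)
T_b = (24.2·17.5 − 10.1·26.8) / (24.2 − 10.1) = 152.82 / 14.1 = 10.838 °C ≈ 10.8 °C.

10.8 °C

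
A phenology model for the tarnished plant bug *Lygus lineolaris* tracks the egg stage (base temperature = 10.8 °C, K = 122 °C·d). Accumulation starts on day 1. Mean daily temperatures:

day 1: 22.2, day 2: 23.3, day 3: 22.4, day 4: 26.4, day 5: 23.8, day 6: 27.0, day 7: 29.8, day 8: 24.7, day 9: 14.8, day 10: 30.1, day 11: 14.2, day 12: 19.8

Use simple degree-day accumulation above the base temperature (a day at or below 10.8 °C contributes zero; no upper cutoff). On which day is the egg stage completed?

Daily DD above 10.8 °C: 11.4, 12.5, 11.6, 15.6, 13.0, 16.2, 19.0, 13.9, 4.0, 19.3, 3.4, 9.0.
Cumulative: 11.4, 23.9, 35.5, 51.1, 64.1, 80.3, 99.3, 113.2, 117.2, 136.5, 139.9, 148.9.
The total first reaches 122 DD on day 10.

day 10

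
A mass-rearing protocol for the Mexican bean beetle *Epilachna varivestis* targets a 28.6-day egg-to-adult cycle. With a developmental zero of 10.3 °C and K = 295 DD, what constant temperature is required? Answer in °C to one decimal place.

20.6 °C

Required daily accumulation = 295 / 28.6 = 10.315 DD/day.
T = T_base + 10.315 = 10.3 + 10.315 = 20.615 ≈ 20.6 °C.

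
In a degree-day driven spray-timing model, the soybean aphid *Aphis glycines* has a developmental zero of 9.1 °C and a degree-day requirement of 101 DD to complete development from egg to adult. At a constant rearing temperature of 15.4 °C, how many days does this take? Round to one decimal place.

16.0 days

Daily accumulation = 15.4 − 9.1 = 6.3 DD/day.
Duration = 101 / 6.3 = 16.032 ≈ 16.0 days.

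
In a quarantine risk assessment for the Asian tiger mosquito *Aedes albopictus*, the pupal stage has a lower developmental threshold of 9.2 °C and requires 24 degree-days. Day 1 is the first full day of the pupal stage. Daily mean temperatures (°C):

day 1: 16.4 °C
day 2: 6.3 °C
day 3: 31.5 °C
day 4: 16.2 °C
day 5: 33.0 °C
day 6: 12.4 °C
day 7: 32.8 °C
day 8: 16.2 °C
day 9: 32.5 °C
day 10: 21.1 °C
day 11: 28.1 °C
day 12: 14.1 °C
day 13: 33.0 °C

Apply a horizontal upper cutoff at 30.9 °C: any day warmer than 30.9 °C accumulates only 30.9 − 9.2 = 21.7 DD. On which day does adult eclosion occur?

day 3

Daily DD above 9.2 °C (capped at 21.7): 7.2, 0.0, 21.7, 7.0, 21.7, 3.2, 21.7, 7.0, 21.7, 11.9, 18.9, 4.9, 21.7.
Cumulative: 7.2, 7.2, 28.9, 35.9, 57.6, 60.8, 82.5, 89.5, 111.2, 123.1, 142.0, 146.9, 168.6.
The total first reaches 24 DD on day 3.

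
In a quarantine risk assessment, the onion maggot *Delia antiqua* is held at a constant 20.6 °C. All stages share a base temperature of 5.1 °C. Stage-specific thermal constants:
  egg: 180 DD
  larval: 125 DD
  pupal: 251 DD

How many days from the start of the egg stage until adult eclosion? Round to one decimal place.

Daily accumulation at 20.6 °C = 20.6 − 5.1 = 15.5 DD/day.
Total K = 180 + 125 + 251 = 556 DD.
Total duration = 556 / 15.5 = 35.871 ≈ 35.9 days.

35.9 days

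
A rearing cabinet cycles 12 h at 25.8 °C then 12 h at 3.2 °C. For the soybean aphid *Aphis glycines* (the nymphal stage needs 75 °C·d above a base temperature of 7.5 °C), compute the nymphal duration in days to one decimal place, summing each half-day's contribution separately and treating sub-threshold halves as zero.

Day half: max(0, 25.8 − 7.5) × 0.5 = 18.3 × 0.5 = 9.15 DD.
Night half: max(0, 3.2 − 7.5) × 0.5 = 0.0 × 0.5 = 0.00 DD.
Per 24 h: 9.15 DD/day.
Duration = 75 / 9.15 = 8.197 ≈ 8.2 days.

8.2 days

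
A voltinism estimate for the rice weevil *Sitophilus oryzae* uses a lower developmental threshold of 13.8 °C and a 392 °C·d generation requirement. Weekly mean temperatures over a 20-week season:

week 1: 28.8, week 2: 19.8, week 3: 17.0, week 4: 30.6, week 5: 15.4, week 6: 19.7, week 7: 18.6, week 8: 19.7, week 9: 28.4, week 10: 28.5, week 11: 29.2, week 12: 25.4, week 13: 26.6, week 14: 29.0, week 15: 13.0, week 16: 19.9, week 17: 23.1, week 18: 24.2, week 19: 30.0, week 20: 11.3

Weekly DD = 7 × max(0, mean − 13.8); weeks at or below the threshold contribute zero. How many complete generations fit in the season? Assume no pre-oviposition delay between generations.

3 generations

Weekly DD (7 × max(0, T̄ − 13.8)): 105.0, 42.0, 22.4, 117.6, 11.2, 41.3, 33.6, 41.3, 102.2, 102.9, 107.8, 81.2, 89.6, 106.4, 0.0, 42.7, 65.1, 72.8, 113.4, 0.0.
Season total = 1298.5 DD.
Complete generations = ⌊1298.5 / 392⌋ = 3.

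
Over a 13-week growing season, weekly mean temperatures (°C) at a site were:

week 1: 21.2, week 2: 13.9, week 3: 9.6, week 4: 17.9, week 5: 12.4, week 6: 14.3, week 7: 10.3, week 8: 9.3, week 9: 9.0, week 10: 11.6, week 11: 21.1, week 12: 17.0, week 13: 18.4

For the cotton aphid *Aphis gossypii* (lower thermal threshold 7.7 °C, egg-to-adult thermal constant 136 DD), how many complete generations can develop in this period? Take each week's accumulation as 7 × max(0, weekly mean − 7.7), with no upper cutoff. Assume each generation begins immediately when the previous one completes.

Weekly DD (7 × max(0, T̄ − 7.7)): 94.5, 43.4, 13.3, 71.4, 32.9, 46.2, 18.2, 11.2, 9.1, 27.3, 93.8, 65.1, 74.9.
Season total = 601.3 DD.
Complete generations = ⌊601.3 / 136⌋ = 4.

4 generations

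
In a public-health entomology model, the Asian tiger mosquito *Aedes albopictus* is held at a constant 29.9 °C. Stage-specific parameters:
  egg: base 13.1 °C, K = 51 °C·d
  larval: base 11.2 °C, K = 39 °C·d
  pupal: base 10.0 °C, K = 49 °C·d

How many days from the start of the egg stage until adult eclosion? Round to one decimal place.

7.6 days

egg: 51 / (29.9 − 13.1) = 51 / 16.8 = 3.036 d.
larval: 39 / (29.9 − 11.2) = 39 / 18.7 = 2.086 d.
pupal: 49 / (29.9 − 10.0) = 49 / 19.9 = 2.462 d.
Sum = 7.584 ≈ 7.6 days.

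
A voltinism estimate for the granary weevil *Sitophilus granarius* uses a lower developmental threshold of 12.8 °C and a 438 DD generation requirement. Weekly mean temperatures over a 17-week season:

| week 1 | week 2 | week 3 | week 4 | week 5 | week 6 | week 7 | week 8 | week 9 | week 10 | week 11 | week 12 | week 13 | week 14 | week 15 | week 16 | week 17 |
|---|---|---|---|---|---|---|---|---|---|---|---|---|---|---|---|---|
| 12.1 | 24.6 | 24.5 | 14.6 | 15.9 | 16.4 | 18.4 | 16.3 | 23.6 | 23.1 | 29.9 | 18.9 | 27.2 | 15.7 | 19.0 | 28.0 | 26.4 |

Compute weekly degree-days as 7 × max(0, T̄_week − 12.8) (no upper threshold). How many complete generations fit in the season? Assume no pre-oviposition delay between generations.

Weekly DD (7 × max(0, T̄ − 12.8)): 0.0, 82.6, 81.9, 12.6, 21.7, 25.2, 39.2, 24.5, 75.6, 72.1, 119.7, 42.7, 100.8, 20.3, 43.4, 106.4, 95.2.
Season total = 963.9 DD.
Complete generations = ⌊963.9 / 438⌋ = 2.

2 generations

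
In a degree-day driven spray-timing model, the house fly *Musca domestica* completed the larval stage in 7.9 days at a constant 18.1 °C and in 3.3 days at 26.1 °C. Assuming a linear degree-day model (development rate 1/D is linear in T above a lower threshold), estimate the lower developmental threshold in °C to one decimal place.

Equal thermal constants: D₁(T₁ − T_b) = D₂(T₂ − T_b).
7.9·(18.1 − T_b) = 3.3·(26.1 − T_b)
T_b = (7.9·18.1 − 3.3·26.1) / (7.9 − 3.3) = 56.86 / 4.6 = 12.361 °C ≈ 12.4 °C.

12.4 °C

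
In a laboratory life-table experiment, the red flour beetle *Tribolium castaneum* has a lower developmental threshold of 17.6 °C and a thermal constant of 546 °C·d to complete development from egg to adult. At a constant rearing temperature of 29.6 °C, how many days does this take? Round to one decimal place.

45.5 days

Daily accumulation = 29.6 − 17.6 = 12.0 DD/day.
Duration = 546 / 12.0 = 45.500 ≈ 45.5 days.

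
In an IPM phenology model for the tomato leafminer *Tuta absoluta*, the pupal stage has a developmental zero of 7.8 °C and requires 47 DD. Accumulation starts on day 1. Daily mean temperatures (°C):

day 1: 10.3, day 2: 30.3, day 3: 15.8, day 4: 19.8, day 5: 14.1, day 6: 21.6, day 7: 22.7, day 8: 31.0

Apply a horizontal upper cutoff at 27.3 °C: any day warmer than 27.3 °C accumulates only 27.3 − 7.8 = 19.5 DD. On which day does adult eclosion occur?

day 5

Daily DD above 7.8 °C (capped at 19.5): 2.5, 19.5, 8.0, 12.0, 6.3, 13.8, 14.9, 19.5.
Cumulative: 2.5, 22.0, 30.0, 42.0, 48.3, 62.1, 77.0, 96.5.
The total first reaches 47 DD on day 5.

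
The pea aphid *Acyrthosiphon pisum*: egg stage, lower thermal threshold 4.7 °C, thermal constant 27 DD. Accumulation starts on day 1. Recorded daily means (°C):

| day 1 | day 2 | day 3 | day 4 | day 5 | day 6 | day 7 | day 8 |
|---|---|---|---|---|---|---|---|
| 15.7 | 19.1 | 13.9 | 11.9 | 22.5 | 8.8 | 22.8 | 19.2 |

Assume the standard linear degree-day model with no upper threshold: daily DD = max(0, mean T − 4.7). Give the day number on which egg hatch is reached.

Daily DD above 4.7 °C: 11.0, 14.4, 9.2, 7.2, 17.8, 4.1, 18.1, 14.5.
Cumulative: 11.0, 25.4, 34.6, 41.8, 59.6, 63.7, 81.8, 96.3.
The total first reaches 27 DD on day 3.

day 3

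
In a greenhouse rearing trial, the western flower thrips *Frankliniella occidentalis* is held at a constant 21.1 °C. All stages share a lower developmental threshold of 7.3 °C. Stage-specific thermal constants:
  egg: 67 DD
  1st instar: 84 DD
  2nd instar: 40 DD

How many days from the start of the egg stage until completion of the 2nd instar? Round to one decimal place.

Daily accumulation at 21.1 °C = 21.1 − 7.3 = 13.8 DD/day.
Total K = 67 + 84 + 40 = 191 DD.
Total duration = 191 / 13.8 = 13.841 ≈ 13.8 days.

13.8 days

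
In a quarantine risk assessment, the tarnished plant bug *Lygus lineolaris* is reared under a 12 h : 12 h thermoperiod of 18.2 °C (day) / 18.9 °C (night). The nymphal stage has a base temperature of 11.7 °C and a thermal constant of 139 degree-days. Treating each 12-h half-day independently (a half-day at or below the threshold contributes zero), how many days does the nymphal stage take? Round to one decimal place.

Day half: max(0, 18.2 − 11.7) × 0.5 = 6.5 × 0.5 = 3.25 DD.
Night half: max(0, 18.9 − 11.7) × 0.5 = 7.2 × 0.5 = 3.60 DD.
Per 24 h: 6.85 DD/day.
Duration = 139 / 6.85 = 20.292 ≈ 20.3 days.

20.3 days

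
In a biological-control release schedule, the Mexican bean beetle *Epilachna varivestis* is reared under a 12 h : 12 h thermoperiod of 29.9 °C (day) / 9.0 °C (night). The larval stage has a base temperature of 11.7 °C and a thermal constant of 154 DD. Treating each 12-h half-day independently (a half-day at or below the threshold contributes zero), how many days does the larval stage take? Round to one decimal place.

16.9 days

Day half: max(0, 29.9 − 11.7) × 0.5 = 18.2 × 0.5 = 9.10 DD.
Night half: max(0, 9.0 − 11.7) × 0.5 = 0.0 × 0.5 = 0.00 DD.
Per 24 h: 9.10 DD/day.
Duration = 154 / 9.10 = 16.923 ≈ 16.9 days.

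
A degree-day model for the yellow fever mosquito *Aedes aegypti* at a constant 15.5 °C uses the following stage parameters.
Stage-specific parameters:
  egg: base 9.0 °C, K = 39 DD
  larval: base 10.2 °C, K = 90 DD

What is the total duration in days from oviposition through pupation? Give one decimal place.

egg: 39 / (15.5 − 9.0) = 39 / 6.5 = 6.000 d.
larval: 90 / (15.5 − 10.2) = 90 / 5.3 = 16.981 d.
Sum = 22.981 ≈ 23.0 days.

23.0 days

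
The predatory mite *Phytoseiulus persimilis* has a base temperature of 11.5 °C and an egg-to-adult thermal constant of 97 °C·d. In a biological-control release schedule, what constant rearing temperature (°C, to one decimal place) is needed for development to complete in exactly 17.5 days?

17.0 °C

Required daily accumulation = 97 / 17.5 = 5.543 DD/day.
T = T_base + 5.543 = 11.5 + 5.543 = 17.043 ≈ 17.0 °C.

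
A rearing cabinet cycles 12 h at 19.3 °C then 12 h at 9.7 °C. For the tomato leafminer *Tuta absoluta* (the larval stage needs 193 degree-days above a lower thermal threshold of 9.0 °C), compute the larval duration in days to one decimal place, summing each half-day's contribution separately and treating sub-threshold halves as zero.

35.1 days

Day half: max(0, 19.3 − 9.0) × 0.5 = 10.3 × 0.5 = 5.15 DD.
Night half: max(0, 9.7 − 9.0) × 0.5 = 0.7 × 0.5 = 0.35 DD.
Per 24 h: 5.50 DD/day.
Duration = 193 / 5.50 = 35.091 ≈ 35.1 days.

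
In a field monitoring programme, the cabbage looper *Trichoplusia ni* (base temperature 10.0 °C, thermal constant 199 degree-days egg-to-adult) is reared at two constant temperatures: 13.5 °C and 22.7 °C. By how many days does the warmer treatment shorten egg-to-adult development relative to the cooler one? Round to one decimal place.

At 13.5 °C: 199 / (13.5 − 10.0) = 199 / 3.5 = 56.857 d.
At 22.7 °C: 199 / (22.7 − 10.0) = 199 / 12.7 = 15.669 d.
Difference = |56.857 − 15.669| = 41.188 ≈ 41.2 days.

41.2 days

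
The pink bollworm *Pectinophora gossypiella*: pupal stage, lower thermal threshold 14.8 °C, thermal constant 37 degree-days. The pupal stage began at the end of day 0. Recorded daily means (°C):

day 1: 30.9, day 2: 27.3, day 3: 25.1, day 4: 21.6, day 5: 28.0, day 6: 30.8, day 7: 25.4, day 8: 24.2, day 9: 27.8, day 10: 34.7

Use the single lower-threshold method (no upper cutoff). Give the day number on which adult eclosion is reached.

day 3

Daily DD above 14.8 °C: 16.1, 12.5, 10.3, 6.8, 13.2, 16.0, 10.6, 9.4, 13.0, 19.9.
Cumulative: 16.1, 28.6, 38.9, 45.7, 58.9, 74.9, 85.5, 94.9, 107.9, 127.8.
The total first reaches 37 DD on day 3.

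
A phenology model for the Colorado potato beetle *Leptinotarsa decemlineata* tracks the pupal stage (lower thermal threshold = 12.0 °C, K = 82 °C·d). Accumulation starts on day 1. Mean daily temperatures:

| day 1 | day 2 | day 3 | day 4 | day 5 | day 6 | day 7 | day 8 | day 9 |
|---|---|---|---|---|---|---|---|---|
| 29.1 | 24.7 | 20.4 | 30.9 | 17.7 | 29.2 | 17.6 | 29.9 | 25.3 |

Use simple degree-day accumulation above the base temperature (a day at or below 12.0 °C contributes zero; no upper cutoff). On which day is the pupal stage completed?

day 7

Daily DD above 12.0 °C: 17.1, 12.7, 8.4, 18.9, 5.7, 17.2, 5.6, 17.9, 13.3.
Cumulative: 17.1, 29.8, 38.2, 57.1, 62.8, 80.0, 85.6, 103.5, 116.8.
The total first reaches 82 DD on day 7.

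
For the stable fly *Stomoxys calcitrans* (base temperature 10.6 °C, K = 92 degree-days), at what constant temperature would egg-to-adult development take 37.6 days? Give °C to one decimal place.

Required daily accumulation = 92 / 37.6 = 2.447 DD/day.
T = T_base + 2.447 = 10.6 + 2.447 = 13.047 ≈ 13.0 °C.

13.0 °C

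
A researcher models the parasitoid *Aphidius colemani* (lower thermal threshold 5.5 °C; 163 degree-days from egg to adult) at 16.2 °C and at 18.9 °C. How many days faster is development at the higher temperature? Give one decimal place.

At 16.2 °C: 163 / (16.2 − 5.5) = 163 / 10.7 = 15.234 d.
At 18.9 °C: 163 / (18.9 − 5.5) = 163 / 13.4 = 12.164 d.
Difference = |15.234 − 12.164| = 3.069 ≈ 3.1 days.

3.1 days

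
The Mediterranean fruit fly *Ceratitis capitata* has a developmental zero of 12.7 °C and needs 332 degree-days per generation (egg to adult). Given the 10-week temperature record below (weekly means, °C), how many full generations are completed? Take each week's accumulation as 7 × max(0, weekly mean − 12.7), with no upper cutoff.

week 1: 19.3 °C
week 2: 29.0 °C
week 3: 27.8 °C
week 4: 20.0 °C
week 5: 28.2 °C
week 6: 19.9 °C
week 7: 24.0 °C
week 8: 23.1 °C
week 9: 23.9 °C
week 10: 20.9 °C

Weekly DD (7 × max(0, T̄ − 12.7)): 46.2, 114.1, 105.7, 51.1, 108.5, 50.4, 79.1, 72.8, 78.4, 57.4.
Season total = 763.7 DD.
Complete generations = ⌊763.7 / 332⌋ = 2.

2 generations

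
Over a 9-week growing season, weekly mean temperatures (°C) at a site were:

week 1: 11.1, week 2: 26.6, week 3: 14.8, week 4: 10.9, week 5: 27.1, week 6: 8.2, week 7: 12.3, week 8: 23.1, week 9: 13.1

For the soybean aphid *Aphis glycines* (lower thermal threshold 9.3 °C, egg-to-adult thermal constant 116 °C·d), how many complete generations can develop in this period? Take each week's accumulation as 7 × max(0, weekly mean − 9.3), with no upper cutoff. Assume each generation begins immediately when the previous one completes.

3 generations

Weekly DD (7 × max(0, T̄ − 9.3)): 12.6, 121.1, 38.5, 11.2, 124.6, 0.0, 21.0, 96.6, 26.6.
Season total = 452.2 DD.
Complete generations = ⌊452.2 / 116⌋ = 3.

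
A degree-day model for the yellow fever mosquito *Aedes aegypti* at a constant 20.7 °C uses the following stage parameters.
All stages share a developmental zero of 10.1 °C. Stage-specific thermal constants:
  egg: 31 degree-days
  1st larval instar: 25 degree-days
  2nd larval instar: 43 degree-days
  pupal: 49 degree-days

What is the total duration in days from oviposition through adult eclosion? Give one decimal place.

14.0 days

Daily accumulation at 20.7 °C = 20.7 − 10.1 = 10.6 DD/day.
Total K = 31 + 25 + 43 + 49 = 148 DD.
Total duration = 148 / 10.6 = 13.962 ≈ 14.0 days.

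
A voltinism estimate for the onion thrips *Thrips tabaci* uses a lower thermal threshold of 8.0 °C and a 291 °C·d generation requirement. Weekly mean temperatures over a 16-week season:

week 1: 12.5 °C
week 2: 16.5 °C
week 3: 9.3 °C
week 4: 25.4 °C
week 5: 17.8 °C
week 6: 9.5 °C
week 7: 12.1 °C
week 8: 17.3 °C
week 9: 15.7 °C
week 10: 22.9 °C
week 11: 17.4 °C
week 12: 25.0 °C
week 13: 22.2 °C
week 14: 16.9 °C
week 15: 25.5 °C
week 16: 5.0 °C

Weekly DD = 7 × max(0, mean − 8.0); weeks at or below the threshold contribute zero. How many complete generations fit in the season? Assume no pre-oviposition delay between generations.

3 generations

Weekly DD (7 × max(0, T̄ − 8.0)): 31.5, 59.5, 9.1, 121.8, 68.6, 10.5, 28.7, 65.1, 53.9, 104.3, 65.8, 119.0, 99.4, 62.3, 122.5, 0.0.
Season total = 1022.0 DD.
Complete generations = ⌊1022.0 / 291⌋ = 3.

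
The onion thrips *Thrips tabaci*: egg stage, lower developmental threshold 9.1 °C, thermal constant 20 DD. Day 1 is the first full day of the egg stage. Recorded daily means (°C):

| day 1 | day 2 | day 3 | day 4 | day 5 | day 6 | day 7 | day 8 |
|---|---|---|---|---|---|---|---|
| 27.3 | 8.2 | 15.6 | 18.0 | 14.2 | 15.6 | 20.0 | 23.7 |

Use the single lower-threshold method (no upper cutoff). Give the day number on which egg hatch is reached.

day 3

Daily DD above 9.1 °C: 18.2, 0.0, 6.5, 8.9, 5.1, 6.5, 10.9, 14.6.
Cumulative: 18.2, 18.2, 24.7, 33.6, 38.7, 45.2, 56.1, 70.7.
The total first reaches 20 DD on day 3.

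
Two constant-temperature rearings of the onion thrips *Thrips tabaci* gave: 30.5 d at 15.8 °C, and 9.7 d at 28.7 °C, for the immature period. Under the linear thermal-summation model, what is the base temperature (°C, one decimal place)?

9.8 °C

Under the model K = D·(T − T_b), so D₁·(T₁ − T_b) = D₂·(T₂ − T_b).
30.5·(15.8 − T_b) = 9.7·(28.7 − T_b)
T_b = (30.5·15.8 − 9.7·28.7) / (30.5 − 9.7) = 203.51 / 20.8 = 9.784 °C ≈ 9.8 °C.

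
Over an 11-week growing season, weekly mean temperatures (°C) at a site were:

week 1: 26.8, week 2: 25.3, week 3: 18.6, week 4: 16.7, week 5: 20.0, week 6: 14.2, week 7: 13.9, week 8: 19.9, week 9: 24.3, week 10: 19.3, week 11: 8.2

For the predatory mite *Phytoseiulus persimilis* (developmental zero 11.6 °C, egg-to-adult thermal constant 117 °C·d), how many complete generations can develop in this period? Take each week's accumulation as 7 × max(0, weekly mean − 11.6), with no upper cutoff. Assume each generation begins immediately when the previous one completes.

Weekly DD (7 × max(0, T̄ − 11.6)): 106.4, 95.9, 49.0, 35.7, 58.8, 18.2, 16.1, 58.1, 88.9, 53.9, 0.0.
Season total = 581.0 DD.
Complete generations = ⌊581.0 / 117⌋ = 4.

4 generations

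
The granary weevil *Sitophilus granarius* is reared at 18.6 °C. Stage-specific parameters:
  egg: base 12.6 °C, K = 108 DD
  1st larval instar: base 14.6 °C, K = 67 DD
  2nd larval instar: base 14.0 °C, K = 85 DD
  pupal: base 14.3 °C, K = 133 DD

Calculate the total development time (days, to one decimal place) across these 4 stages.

84.2 days

egg: 108 / (18.6 − 12.6) = 108 / 6.0 = 18.000 d.
1st larval instar: 67 / (18.6 − 14.6) = 67 / 4.0 = 16.750 d.
2nd larval instar: 85 / (18.6 − 14.0) = 85 / 4.6 = 18.478 d.
pupal: 133 / (18.6 − 14.3) = 133 / 4.3 = 30.930 d.
Sum = 84.158 ≈ 84.2 days.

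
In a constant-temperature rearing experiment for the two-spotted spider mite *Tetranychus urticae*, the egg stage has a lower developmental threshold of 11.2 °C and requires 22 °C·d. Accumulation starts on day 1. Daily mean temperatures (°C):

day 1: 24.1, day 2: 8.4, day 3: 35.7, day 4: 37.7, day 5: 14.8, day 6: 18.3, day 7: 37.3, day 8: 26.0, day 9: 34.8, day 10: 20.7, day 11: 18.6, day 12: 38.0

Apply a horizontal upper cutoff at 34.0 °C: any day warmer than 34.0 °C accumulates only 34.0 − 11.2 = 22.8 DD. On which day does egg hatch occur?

Daily DD above 11.2 °C (capped at 22.8): 12.9, 0.0, 22.8, 22.8, 3.6, 7.1, 22.8, 14.8, 22.8, 9.5, 7.4, 22.8.
Cumulative: 12.9, 12.9, 35.7, 58.5, 62.1, 69.2, 92.0, 106.8, 129.6, 139.1, 146.5, 169.3.
The total first reaches 22 DD on day 3.

day 3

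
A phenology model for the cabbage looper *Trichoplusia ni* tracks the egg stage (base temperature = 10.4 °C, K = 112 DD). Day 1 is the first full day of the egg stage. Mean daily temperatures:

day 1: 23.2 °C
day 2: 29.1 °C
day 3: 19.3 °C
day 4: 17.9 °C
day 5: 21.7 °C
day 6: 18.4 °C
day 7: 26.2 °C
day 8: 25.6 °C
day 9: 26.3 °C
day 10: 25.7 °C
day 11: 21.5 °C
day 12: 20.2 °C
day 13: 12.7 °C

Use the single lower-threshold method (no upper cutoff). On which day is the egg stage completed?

day 9

Daily DD above 10.4 °C: 12.8, 18.7, 8.9, 7.5, 11.3, 8.0, 15.8, 15.2, 15.9, 15.3, 11.1, 9.8, 2.3.
Cumulative: 12.8, 31.5, 40.4, 47.9, 59.2, 67.2, 83.0, 98.2, 114.1, 129.4, 140.5, 150.3, 152.6.
The total first reaches 112 DD on day 9.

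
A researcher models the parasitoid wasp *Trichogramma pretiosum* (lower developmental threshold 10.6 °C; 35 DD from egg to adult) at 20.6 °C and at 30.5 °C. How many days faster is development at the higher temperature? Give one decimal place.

1.7 days

At 20.6 °C: 35 / (20.6 − 10.6) = 35 / 10.0 = 3.500 d.
At 30.5 °C: 35 / (30.5 − 10.6) = 35 / 19.9 = 1.759 d.
Difference = |3.500 − 1.759| = 1.741 ≈ 1.7 days.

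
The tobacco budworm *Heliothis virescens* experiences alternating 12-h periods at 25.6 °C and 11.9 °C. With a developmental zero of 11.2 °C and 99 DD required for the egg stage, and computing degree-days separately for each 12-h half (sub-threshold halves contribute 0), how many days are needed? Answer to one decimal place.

13.1 days

Day half: max(0, 25.6 − 11.2) × 0.5 = 14.4 × 0.5 = 7.20 DD.
Night half: max(0, 11.9 − 11.2) × 0.5 = 0.7 × 0.5 = 0.35 DD.
Per 24 h: 7.55 DD/day.
Duration = 99 / 7.55 = 13.113 ≈ 13.1 days.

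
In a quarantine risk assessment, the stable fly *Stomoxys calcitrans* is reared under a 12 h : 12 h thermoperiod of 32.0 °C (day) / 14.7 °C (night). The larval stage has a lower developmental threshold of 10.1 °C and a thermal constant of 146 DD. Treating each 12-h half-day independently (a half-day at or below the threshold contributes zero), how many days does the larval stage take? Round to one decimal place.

Day half: max(0, 32.0 − 10.1) × 0.5 = 21.9 × 0.5 = 10.95 DD.
Night half: max(0, 14.7 − 10.1) × 0.5 = 4.6 × 0.5 = 2.30 DD.
Per 24 h: 13.25 DD/day.
Duration = 146 / 13.25 = 11.019 ≈ 11.0 days.

11.0 days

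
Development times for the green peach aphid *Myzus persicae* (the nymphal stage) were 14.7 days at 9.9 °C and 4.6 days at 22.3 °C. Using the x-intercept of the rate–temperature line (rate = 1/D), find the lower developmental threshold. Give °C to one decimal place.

Under the model K = D·(T − T_b), so D₁·(T₁ − T_b) = D₂·(T₂ − T_b).
14.7·(9.9 − T_b) = 4.6·(22.3 − T_b)
T_b = (14.7·9.9 − 4.6·22.3) / (14.7 − 4.6) = 42.95 / 10.1 = 4.252 °C ≈ 4.3 °C.

4.3 °C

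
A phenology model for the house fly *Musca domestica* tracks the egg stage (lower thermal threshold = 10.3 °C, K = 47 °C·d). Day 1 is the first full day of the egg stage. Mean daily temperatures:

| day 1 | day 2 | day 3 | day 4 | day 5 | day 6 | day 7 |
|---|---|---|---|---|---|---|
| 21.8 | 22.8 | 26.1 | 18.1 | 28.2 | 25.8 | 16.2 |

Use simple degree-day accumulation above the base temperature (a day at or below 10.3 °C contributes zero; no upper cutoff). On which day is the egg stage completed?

Daily DD above 10.3 °C: 11.5, 12.5, 15.8, 7.8, 17.9, 15.5, 5.9.
Cumulative: 11.5, 24.0, 39.8, 47.6, 65.5, 81.0, 86.9.
The total first reaches 47 DD on day 4.

day 4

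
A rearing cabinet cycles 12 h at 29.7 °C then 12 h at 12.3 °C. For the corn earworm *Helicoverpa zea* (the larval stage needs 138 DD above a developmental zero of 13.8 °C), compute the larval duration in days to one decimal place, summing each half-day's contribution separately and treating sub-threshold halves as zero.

Day half: max(0, 29.7 − 13.8) × 0.5 = 15.9 × 0.5 = 7.95 DD.
Night half: max(0, 12.3 − 13.8) × 0.5 = 0.0 × 0.5 = 0.00 DD.
Per 24 h: 7.95 DD/day.
Duration = 138 / 7.95 = 17.358 ≈ 17.4 days.

17.4 days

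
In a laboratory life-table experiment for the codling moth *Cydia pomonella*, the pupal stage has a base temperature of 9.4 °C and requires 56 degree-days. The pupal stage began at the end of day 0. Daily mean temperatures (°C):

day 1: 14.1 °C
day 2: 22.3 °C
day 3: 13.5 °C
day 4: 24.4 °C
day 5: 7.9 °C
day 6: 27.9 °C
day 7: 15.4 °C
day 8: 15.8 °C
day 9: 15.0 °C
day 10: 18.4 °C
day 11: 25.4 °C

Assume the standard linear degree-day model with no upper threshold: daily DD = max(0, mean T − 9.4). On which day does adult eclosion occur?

day 7

Daily DD above 9.4 °C: 4.7, 12.9, 4.1, 15.0, 0.0, 18.5, 6.0, 6.4, 5.6, 9.0, 16.0.
Cumulative: 4.7, 17.6, 21.7, 36.7, 36.7, 55.2, 61.2, 67.6, 73.2, 82.2, 98.2.
The total first reaches 56 DD on day 7.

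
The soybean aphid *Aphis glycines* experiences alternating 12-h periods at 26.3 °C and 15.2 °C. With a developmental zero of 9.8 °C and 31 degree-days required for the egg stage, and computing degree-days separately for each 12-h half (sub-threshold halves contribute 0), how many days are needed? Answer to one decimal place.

Day half: max(0, 26.3 − 9.8) × 0.5 = 16.5 × 0.5 = 8.25 DD.
Night half: max(0, 15.2 − 9.8) × 0.5 = 5.4 × 0.5 = 2.70 DD.
Per 24 h: 10.95 DD/day.
Duration = 31 / 10.95 = 2.831 ≈ 2.8 days.

2.8 days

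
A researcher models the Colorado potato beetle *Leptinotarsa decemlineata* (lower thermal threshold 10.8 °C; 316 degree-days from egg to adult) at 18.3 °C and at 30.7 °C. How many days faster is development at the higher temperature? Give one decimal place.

26.3 days

At 18.3 °C: 316 / (18.3 − 10.8) = 316 / 7.5 = 42.133 d.
At 30.7 °C: 316 / (30.7 − 10.8) = 316 / 19.9 = 15.879 d.
Difference = |42.133 − 15.879| = 26.254 ≈ 26.3 days.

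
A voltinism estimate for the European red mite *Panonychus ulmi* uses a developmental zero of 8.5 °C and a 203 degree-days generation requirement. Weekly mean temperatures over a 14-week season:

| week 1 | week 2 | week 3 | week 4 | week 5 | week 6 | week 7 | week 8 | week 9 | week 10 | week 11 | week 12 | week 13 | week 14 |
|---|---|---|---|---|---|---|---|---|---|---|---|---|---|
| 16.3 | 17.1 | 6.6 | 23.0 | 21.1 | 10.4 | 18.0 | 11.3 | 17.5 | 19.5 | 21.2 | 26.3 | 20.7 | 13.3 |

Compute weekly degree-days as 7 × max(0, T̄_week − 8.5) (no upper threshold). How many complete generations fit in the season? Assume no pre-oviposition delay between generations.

Weekly DD (7 × max(0, T̄ − 8.5)): 54.6, 60.2, 0.0, 101.5, 88.2, 13.3, 66.5, 19.6, 63.0, 77.0, 88.9, 124.6, 85.4, 33.6.
Season total = 876.4 DD.
Complete generations = ⌊876.4 / 203⌋ = 4.

4 generations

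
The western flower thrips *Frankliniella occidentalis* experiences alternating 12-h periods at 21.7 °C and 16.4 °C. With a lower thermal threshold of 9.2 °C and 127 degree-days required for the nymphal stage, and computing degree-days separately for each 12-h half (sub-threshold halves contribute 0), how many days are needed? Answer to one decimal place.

Day half: max(0, 21.7 − 9.2) × 0.5 = 12.5 × 0.5 = 6.25 DD.
Night half: max(0, 16.4 − 9.2) × 0.5 = 7.2 × 0.5 = 3.60 DD.
Per 24 h: 9.85 DD/day.
Duration = 127 / 9.85 = 12.893 ≈ 12.9 days.

12.9 days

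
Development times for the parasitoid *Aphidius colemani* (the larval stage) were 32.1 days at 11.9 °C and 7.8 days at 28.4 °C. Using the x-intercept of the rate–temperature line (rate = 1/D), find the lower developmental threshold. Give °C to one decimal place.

Under the model K = D·(T − T_b), so D₁·(T₁ − T_b) = D₂·(T₂ − T_b).
32.1·(11.9 − T_b) = 7.8·(28.4 − T_b)
T_b = (32.1·11.9 − 7.8·28.4) / (32.1 − 7.8) = 160.47 / 24.3 = 6.604 °C ≈ 6.6 °C.

6.6 °C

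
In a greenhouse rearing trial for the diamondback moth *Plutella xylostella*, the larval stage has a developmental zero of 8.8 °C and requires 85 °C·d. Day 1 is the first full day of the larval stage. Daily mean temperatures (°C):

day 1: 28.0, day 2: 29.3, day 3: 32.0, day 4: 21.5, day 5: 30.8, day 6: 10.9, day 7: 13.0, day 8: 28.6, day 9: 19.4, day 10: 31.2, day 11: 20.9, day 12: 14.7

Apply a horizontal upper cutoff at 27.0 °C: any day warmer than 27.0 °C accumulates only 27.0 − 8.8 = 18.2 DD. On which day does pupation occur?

Daily DD above 8.8 °C (capped at 18.2): 18.2, 18.2, 18.2, 12.7, 18.2, 2.1, 4.2, 18.2, 10.6, 18.2, 12.1, 5.9.
Cumulative: 18.2, 36.4, 54.6, 67.3, 85.5, 87.6, 91.8, 110.0, 120.6, 138.8, 150.9, 156.8.
The total first reaches 85 DD on day 5.

day 5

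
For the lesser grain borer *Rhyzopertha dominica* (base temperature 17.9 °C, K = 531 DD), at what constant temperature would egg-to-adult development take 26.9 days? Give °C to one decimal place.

37.6 °C

Required daily accumulation = 531 / 26.9 = 19.740 DD/day.
T = T_base + 19.740 = 17.9 + 19.740 = 37.640 ≈ 37.6 °C.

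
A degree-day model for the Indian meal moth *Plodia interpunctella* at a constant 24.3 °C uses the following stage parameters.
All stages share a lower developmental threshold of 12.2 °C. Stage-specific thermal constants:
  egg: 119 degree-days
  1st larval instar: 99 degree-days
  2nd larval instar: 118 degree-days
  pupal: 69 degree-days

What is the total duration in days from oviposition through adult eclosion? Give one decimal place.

Daily accumulation at 24.3 °C = 24.3 − 12.2 = 12.1 DD/day.
Total K = 119 + 99 + 118 + 69 = 405 DD.
Total duration = 405 / 12.1 = 33.471 ≈ 33.5 days.

33.5 days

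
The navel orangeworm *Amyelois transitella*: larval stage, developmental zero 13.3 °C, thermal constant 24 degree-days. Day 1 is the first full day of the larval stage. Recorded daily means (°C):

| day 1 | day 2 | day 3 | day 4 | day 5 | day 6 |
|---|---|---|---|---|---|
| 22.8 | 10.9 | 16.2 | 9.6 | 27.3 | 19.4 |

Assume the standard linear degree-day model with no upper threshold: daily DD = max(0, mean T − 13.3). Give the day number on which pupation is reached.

Daily DD above 13.3 °C: 9.5, 0.0, 2.9, 0.0, 14.0, 6.1.
Cumulative: 9.5, 9.5, 12.4, 12.4, 26.4, 32.5.
The total first reaches 24 DD on day 5.

day 5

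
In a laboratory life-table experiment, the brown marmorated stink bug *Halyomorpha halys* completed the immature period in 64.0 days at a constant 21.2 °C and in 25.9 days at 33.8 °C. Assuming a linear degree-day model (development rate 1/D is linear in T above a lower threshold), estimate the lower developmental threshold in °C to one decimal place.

12.6 °C

Equal thermal constants: D₁(T₁ − T_b) = D₂(T₂ − T_b).
64.0·(21.2 − T_b) = 25.9·(33.8 − T_b)
T_b = (64.0·21.2 − 25.9·33.8) / (64.0 − 25.9) = 481.38 / 38.1 = 12.635 °C ≈ 12.6 °C.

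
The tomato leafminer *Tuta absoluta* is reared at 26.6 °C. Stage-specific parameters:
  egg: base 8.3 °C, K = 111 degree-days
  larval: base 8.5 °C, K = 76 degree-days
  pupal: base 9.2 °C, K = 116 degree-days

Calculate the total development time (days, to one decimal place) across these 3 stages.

16.9 days

egg: 111 / (26.6 − 8.3) = 111 / 18.3 = 6.066 d.
larval: 76 / (26.6 − 8.5) = 76 / 18.1 = 4.199 d.
pupal: 116 / (26.6 − 9.2) = 116 / 17.4 = 6.667 d.
Sum = 16.931 ≈ 16.9 days.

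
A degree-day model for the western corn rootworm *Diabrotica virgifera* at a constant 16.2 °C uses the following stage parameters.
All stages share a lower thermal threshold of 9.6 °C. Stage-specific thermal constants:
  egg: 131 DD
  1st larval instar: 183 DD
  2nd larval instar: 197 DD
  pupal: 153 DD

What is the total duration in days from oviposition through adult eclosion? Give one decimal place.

100.6 days

Daily accumulation at 16.2 °C = 16.2 − 9.6 = 6.6 DD/day.
Total K = 131 + 183 + 197 + 153 = 664 DD.
Total duration = 664 / 6.6 = 100.606 ≈ 100.6 days.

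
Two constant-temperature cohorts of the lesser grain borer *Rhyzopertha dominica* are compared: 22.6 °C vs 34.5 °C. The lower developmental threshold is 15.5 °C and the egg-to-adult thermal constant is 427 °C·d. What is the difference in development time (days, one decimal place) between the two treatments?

At 22.6 °C: 427 / (22.6 − 15.5) = 427 / 7.1 = 60.141 d.
At 34.5 °C: 427 / (34.5 − 15.5) = 427 / 19.0 = 22.474 d.
Difference = |60.141 − 22.474| = 37.667 ≈ 37.7 days.

37.7 days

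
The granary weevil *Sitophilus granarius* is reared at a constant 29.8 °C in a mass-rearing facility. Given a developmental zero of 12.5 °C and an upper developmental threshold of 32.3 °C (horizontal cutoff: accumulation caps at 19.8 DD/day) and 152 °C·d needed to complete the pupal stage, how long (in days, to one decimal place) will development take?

Daily accumulation = 29.8 − 12.5 = 17.3 DD/day.
Duration = 152 / 17.3 = 8.786 ≈ 8.8 days.

8.8 days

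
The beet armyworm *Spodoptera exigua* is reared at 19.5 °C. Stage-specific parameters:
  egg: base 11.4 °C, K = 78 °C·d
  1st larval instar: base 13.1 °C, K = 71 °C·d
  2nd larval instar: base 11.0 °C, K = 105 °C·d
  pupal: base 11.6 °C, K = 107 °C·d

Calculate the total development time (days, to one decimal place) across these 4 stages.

egg: 78 / (19.5 − 11.4) = 78 / 8.1 = 9.630 d.
1st larval instar: 71 / (19.5 − 13.1) = 71 / 6.4 = 11.094 d.
2nd larval instar: 105 / (19.5 − 11.0) = 105 / 8.5 = 12.353 d.
pupal: 107 / (19.5 − 11.6) = 107 / 7.9 = 13.544 d.
Sum = 46.621 ≈ 46.6 days.

46.6 days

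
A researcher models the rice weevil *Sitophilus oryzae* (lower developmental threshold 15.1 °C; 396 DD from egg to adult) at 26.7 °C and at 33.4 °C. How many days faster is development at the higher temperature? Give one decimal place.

12.5 days

At 26.7 °C: 396 / (26.7 − 15.1) = 396 / 11.6 = 34.138 d.
At 33.4 °C: 396 / (33.4 − 15.1) = 396 / 18.3 = 21.639 d.
Difference = |34.138 − 21.639| = 12.499 ≈ 12.5 days.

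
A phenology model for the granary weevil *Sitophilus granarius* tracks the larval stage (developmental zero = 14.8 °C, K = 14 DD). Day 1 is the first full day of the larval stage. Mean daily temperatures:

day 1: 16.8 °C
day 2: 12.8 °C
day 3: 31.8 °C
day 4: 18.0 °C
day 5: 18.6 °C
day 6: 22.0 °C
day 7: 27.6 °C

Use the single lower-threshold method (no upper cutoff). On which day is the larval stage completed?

day 3

Daily DD above 14.8 °C: 2.0, 0.0, 17.0, 3.2, 3.8, 7.2, 12.8.
Cumulative: 2.0, 2.0, 19.0, 22.2, 26.0, 33.2, 46.0.
The total first reaches 14 DD on day 3.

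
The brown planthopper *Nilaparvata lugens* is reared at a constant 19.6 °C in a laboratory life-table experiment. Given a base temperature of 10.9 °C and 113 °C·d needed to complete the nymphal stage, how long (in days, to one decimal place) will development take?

Daily accumulation = 19.6 − 10.9 = 8.7 DD/day.
Duration = 113 / 8.7 = 12.989 ≈ 13.0 days.

13.0 days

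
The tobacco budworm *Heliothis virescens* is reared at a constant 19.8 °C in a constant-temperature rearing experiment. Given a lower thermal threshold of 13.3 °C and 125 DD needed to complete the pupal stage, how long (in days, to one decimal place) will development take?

19.2 days

Daily accumulation = 19.8 − 13.3 = 6.5 DD/day.
Duration = 125 / 6.5 = 19.231 ≈ 19.2 days.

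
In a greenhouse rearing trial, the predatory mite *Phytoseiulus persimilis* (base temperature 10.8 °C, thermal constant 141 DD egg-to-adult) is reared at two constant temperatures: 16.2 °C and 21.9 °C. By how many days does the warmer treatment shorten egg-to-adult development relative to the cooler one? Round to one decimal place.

13.4 days

At 16.2 °C: 141 / (16.2 − 10.8) = 141 / 5.4 = 26.111 d.
At 21.9 °C: 141 / (21.9 − 10.8) = 141 / 11.1 = 12.703 d.
Difference = |26.111 − 12.703| = 13.408 ≈ 13.4 days.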